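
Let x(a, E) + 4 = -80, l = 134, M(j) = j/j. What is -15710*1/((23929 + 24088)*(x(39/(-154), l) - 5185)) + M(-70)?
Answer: 253017283/253001573 ≈ 1.0001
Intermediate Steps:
M(j) = 1
x(a, E) = -84 (x(a, E) = -4 - 80 = -84)
-15710*1/((23929 + 24088)*(x(39/(-154), l) - 5185)) + M(-70) = -15710*1/((-84 - 5185)*(23929 + 24088)) + 1 = -15710/(48017*(-5269)) + 1 = -15710/(-253001573) + 1 = -15710*(-1/253001573) + 1 = 15710/253001573 + 1 = 253017283/253001573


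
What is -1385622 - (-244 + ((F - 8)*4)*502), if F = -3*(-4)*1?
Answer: -1393410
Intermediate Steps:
F = 12 (F = 12*1 = 12)
-1385622 - (-244 + ((F - 8)*4)*502) = -1385622 - (-244 + ((12 - 8)*4)*502) = -1385622 - (-244 + (4*4)*502) = -1385622 - (-244 + 16*502) = -1385622 - (-244 + 8032) = -1385622 - 1*7788 = -1385622 - 7788 = -1393410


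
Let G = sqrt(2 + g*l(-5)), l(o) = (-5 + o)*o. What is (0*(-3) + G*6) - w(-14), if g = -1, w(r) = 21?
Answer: -21 + 24*I*sqrt(3) ≈ -21.0 + 41.569*I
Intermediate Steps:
l(o) = o*(-5 + o)
G = 4*I*sqrt(3) (G = sqrt(2 - (-5)*(-5 - 5)) = sqrt(2 - (-5)*(-10)) = sqrt(2 - 1*50) = sqrt(2 - 50) = sqrt(-48) = 4*I*sqrt(3) ≈ 6.9282*I)
(0*(-3) + G*6) - w(-14) = (0*(-3) + (4*I*sqrt(3))*6) - 1*21 = (0 + 24*I*sqrt(3)) - 21 = 24*I*sqrt(3) - 21 = -21 + 24*I*sqrt(3)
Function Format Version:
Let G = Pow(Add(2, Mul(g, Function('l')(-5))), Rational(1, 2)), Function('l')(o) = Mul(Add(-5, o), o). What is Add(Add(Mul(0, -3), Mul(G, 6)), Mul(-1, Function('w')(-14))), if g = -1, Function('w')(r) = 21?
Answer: Add(-21, Mul(24, I, Pow(3, Rational(1, 2)))) ≈ Add(-21.000, Mul(41.569, I))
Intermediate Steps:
Function('l')(o) = Mul(o, Add(-5, o))
G = Mul(4, I, Pow(3, Rational(1, 2))) (G = Pow(Add(2, Mul(-1, Mul(-5, Add(-5, -5)))), Rational(1, 2)) = Pow(Add(2, Mul(-1, Mul(-5, -10))), Rational(1, 2)) = Pow(Add(2, Mul(-1, 50)), Rational(1, 2)) = Pow(Add(2, -50), Rational(1, 2)) = Pow(-48, Rational(1, 2)) = Mul(4, I, Pow(3, Rational(1, 2))) ≈ Mul(6.9282, I))
Add(Add(Mul(0, -3), Mul(G, 6)), Mul(-1, Function('w')(-14))) = Add(Add(Mul(0, -3), Mul(Mul(4, I, Pow(3, Rational(1, 2))), 6)), Mul(-1, 21)) = Add(Add(0, Mul(24, I, Pow(3, Rational(1, 2)))), -21) = Add(Mul(24, I, Pow(3, Rational(1, 2))), -21) = Add(-21, Mul(24, I, Pow(3, Rational(1, 2))))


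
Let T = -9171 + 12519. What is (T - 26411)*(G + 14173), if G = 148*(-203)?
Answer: 366032873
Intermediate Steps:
G = -30044
T = 3348
(T - 26411)*(G + 14173) = (3348 - 26411)*(-30044 + 14173) = -23063*(-15871) = 366032873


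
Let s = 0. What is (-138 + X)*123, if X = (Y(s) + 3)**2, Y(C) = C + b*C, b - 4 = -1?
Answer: -15867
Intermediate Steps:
b = 3 (b = 4 - 1 = 3)
Y(C) = 4*C (Y(C) = C + 3*C = 4*C)
X = 9 (X = (4*0 + 3)**2 = (0 + 3)**2 = 3**2 = 9)
(-138 + X)*123 = (-138 + 9)*123 = -129*123 = -15867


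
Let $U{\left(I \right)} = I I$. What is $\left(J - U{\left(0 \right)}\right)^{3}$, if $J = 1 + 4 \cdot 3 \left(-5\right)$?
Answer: $-205379$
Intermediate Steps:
$U{\left(I \right)} = I^{2}$
$J = -59$ ($J = 1 + 4 \left(-15\right) = 1 - 60 = -59$)
$\left(J - U{\left(0 \right)}\right)^{3} = \left(-59 - 0^{2}\right)^{3} = \left(-59 - 0\right)^{3} = \left(-59 + 0\right)^{3} = \left(-59\right)^{3} = -205379$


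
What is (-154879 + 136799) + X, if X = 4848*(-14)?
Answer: -85952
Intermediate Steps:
X = -67872
(-154879 + 136799) + X = (-154879 + 136799) - 67872 = -18080 - 67872 = -85952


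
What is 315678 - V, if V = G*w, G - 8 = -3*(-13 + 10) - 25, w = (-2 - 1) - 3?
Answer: 315630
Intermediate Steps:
w = -6 (w = -3 - 3 = -6)
G = -8 (G = 8 + (-3*(-13 + 10) - 25) = 8 + (-3*(-3) - 25) = 8 + (9 - 25) = 8 - 16 = -8)
V = 48 (V = -8*(-6) = 48)
315678 - V = 315678 - 1*48 = 315678 - 48 = 315630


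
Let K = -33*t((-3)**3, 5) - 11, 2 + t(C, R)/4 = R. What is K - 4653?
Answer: -5060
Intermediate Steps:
t(C, R) = -8 + 4*R
K = -407 (K = -33*(-8 + 4*5) - 11 = -33*(-8 + 20) - 11 = -33*12 - 11 = -396 - 11 = -407)
K - 4653 = -407 - 4653 = -5060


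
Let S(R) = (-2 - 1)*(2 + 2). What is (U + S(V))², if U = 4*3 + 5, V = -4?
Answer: 25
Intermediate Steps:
S(R) = -12 (S(R) = -3*4 = -12)
U = 17 (U = 12 + 5 = 17)
(U + S(V))² = (17 - 12)² = 5² = 25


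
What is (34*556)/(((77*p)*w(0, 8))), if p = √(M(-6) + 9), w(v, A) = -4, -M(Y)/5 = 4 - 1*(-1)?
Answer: 2363*I/154 ≈ 15.344*I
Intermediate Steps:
M(Y) = -25 (M(Y) = -5*(4 - 1*(-1)) = -5*(4 + 1) = -5*5 = -25)
p = 4*I (p = √(-25 + 9) = √(-16) = 4*I ≈ 4.0*I)
(34*556)/(((77*p)*w(0, 8))) = (34*556)/(((77*(4*I))*(-4))) = 18904/(((308*I)*(-4))) = 18904/((-1232*I)) = 18904*(I/1232) = 2363*I/154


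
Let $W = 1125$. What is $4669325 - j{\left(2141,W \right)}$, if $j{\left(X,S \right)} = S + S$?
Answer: $4667075$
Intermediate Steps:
$j{\left(X,S \right)} = 2 S$
$4669325 - j{\left(2141,W \right)} = 4669325 - 2 \cdot 1125 = 4669325 - 2250 = 4667075$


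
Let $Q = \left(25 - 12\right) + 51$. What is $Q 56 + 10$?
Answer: $3594$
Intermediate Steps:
$Q = 64$ ($Q = 13 + 51 = 64$)
$Q 56 + 10 = 64 \cdot 56 + 10 = 3584 + 10 = 3594$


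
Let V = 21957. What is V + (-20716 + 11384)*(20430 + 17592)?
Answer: -354799347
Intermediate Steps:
V + (-20716 + 11384)*(20430 + 17592) = 21957 + (-20716 + 11384)*(20430 + 17592) = 21957 - 9332*38022 = 21957 - 354821304 = -354799347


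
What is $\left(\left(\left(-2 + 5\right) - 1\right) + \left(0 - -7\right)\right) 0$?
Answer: $0$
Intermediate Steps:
$\left(\left(\left(-2 + 5\right) - 1\right) + \left(0 - -7\right)\right) 0 = \left(\left(3 - 1\right) + \left(0 + 7\right)\right) 0 = \left(2 + 7\right) 0 = 9 \cdot 0 = 0$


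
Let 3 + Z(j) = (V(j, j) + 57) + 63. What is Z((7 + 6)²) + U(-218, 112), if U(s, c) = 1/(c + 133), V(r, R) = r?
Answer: 70071/245 ≈ 286.00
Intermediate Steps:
U(s, c) = 1/(133 + c)
Z(j) = 117 + j (Z(j) = -3 + ((j + 57) + 63) = -3 + ((57 + j) + 63) = -3 + (120 + j) = 117 + j)
Z((7 + 6)²) + U(-218, 112) = (117 + (7 + 6)²) + 1/(133 + 112) = (117 + 13²) + 1/245 = (117 + 169) + 1/245 = 286 + 1/245 = 70071/245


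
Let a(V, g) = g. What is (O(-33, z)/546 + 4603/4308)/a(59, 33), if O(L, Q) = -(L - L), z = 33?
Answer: 4603/142164 ≈ 0.032378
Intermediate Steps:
O(L, Q) = 0 (O(L, Q) = -1*0 = 0)
(O(-33, z)/546 + 4603/4308)/a(59, 33) = (0/546 + 4603/4308)/33 = (0*(1/546) + 4603*(1/4308))*(1/33) = (0 + 4603/4308)*(1/33) = (4603/4308)*(1/33) = 4603/142164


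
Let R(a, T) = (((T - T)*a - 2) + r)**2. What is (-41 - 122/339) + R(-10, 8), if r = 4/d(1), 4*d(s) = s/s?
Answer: 52423/339 ≈ 154.64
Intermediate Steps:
d(s) = 1/4 (d(s) = (s/s)/4 = (1/4)*1 = 1/4)
r = 16 (r = 4/(1/4) = 4*4 = 16)
R(a, T) = 196 (R(a, T) = (((T - T)*a - 2) + 16)**2 = ((0*a - 2) + 16)**2 = ((0 - 2) + 16)**2 = (-2 + 16)**2 = 14**2 = 196)
(-41 - 122/339) + R(-10, 8) = (-41 - 122/339) + 196 = -14021/339 + 196 = 52423/339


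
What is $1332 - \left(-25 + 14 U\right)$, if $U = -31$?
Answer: $1791$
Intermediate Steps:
$1332 - \left(-25 + 14 U\right) = 1332 + \left(\left(-14\right) \left(-31\right) + 25\right) = 1332 + \left(434 + 25\right) = 1332 + 459 = 1791$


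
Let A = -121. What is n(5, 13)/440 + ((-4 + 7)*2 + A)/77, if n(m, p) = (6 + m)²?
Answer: -3753/3080 ≈ -1.2185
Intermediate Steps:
n(5, 13)/440 + ((-4 + 7)*2 + A)/77 = (6 + 5)²/440 + ((-4 + 7)*2 - 121)/77 = 11²*(1/440) + (3*2 - 121)*(1/77) = 121*(1/440) + (6 - 121)*(1/77) = 11/40 - 115*1/77 = 11/40 - 115/77 = -3753/3080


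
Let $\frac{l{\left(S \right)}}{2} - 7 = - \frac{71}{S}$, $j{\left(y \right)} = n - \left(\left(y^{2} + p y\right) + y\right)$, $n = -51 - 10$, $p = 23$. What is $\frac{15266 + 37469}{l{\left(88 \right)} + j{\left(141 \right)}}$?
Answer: $- \frac{2320340}{1025799} \approx -2.262$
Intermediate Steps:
$n = -61$ ($n = -51 - 10 = -61$)
$j{\left(y \right)} = -61 - y^{2} - 24 y$ ($j{\left(y \right)} = -61 - \left(\left(y^{2} + 23 y\right) + y\right) = -61 - \left(y^{2} + 24 y\right) = -61 - y^{2} - 24 y$)
$l{\left(S \right)} = 14 - \frac{142}{S}$ ($l{\left(S \right)} = 14 + 2 \left(- \frac{71}{S}\right) = 14 - \frac{142}{S}$)
$\frac{15266 + 37469}{l{\left(88 \right)} + j{\left(141 \right)}} = \frac{15266 + 37469}{\left(14 - \frac{142}{88}\right) - 23326} = \frac{52735}{\left(14 - \frac{71}{44}\right) - 23326} = \frac{52735}{\frac{545}{44} - 23326} = \frac{52735}{- \frac{1025799}{44}} = 52735 \left(- \frac{44}{1025799}\right) = - \frac{2320340}{1025799}$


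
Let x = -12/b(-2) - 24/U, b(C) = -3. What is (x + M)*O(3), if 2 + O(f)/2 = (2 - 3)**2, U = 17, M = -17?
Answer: 490/17 ≈ 28.824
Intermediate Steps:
x = 44/17 (x = -12/(-3) - 24/17 = -12*(-1/3) - 24*1/17 = 4 - 24/17 = 44/17 ≈ 2.5882)
O(f) = -2 (O(f) = -4 + 2*(2 - 3)**2 = -4 + 2*(-1)**2 = -4 + 2*1 = -4 + 2 = -2)
(x + M)*O(3) = (44/17 - 17)*(-2) = -245/17*(-2) = 490/17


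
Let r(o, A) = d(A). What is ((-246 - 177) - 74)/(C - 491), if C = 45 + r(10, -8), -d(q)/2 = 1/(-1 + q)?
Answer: 4473/4012 ≈ 1.1149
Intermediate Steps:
d(q) = -2/(-1 + q)
r(o, A) = -2/(-1 + A)
C = 407/9 (C = 45 - 2/(-1 - 8) = 45 - 2/(-9) = 45 - 2*(-1/9) = 45 + 2/9 = 407/9 ≈ 45.222)
((-246 - 177) - 74)/(C - 491) = ((-246 - 177) - 74)/(407/9 - 491) = (-423 - 74)/(-4012/9) = -497*(-9/4012) = 4473/4012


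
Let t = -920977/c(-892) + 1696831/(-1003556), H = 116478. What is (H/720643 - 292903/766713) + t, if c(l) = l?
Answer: 31858018103453930136985/30912881065178177373 ≈ 1030.6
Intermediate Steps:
t = 57671151310/55948247 (t = -920977/(-892) + 1696831/(-1003556) = -920977*(-1/892) + 1696831*(-1/1003556) = 920977/892 - 1696831/1003556 = 57671151310/55948247 ≈ 1030.8)
(H/720643 - 292903/766713) + t = (116478/720643 - 292903/766713) + 57671151310/55948247 = -121773299815/552526356459 + 57671151310/55948247 = 31858018103453930136985/30912881065178177373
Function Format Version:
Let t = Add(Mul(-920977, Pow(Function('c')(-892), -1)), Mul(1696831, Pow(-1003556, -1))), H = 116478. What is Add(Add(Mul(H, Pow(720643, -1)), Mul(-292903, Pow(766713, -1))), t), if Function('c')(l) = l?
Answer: Rational(31858018103453930136985, 30912881065178177373) ≈ 1030.6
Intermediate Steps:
t = Rational(57671151310, 55948247) (t = Add(Mul(-920977, Pow(-892, -1)), Mul(1696831, Pow(-1003556, -1))) = Add(Mul(-920977, Rational(-1, 892)), Mul(1696831, Rational(-1, 1003556))) = Add(Rational(920977, 892), Rational(-1696831, 1003556)) = Rational(57671151310, 55948247) ≈ 1030.8)
Add(Add(Mul(H, Pow(720643, -1)), Mul(-292903, Pow(766713, -1))), t) = Add(Add(Mul(116478, Pow(720643, -1)), Mul(-292903, Pow(766713, -1))), Rational(57671151310, 55948247)) = Add(Add(Mul(116478, Rational(1, 720643)), Mul(-292903, Rational(1, 766713))), Rational(57671151310, 55948247)) = Add(Add(Rational(116478, 720643), Rational(-292903, 766713)), Rational(57671151310, 55948247)) = Add(Rational(-121773299815, 552526356459), Rational(57671151310, 55948247)) = Rational(31858018103453930136985, 30912881065178177373)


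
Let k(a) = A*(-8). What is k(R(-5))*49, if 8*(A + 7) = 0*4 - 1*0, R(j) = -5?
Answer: 2744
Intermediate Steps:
A = -7 (A = -7 + (0*4 - 1*0)/8 = -7 + (0 + 0)/8 = -7 + (⅛)*0 = -7 + 0 = -7)
k(a) = 56 (k(a) = -7*(-8) = 56)
k(R(-5))*49 = 56*49 = 2744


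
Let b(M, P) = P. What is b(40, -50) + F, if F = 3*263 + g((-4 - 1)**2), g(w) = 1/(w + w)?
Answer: 36951/50 ≈ 739.02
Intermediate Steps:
g(w) = 1/(2*w)
F = 39451/50 (F = 3*263 + 1/(2*((-4 - 1)**2)) = 789 + 1/(2*((-5)**2)) = 789 + (1/2)/25 = 789 + (1/2)*(1/25) = 789 + 1/50 = 39451/50 ≈ 789.02)
b(40, -50) + F = -50 + 39451/50 = 36951/50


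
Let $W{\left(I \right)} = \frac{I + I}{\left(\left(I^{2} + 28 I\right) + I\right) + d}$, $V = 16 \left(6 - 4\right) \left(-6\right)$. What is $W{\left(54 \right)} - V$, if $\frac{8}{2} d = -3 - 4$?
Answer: $\frac{3441264}{17921} \approx 192.02$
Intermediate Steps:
$d = - \frac{7}{4}$ ($d = \frac{-3 - 4}{4} = \frac{1}{4} \left(-7\right) = - \frac{7}{4} \approx -1.75$)
$V = -192$ ($V = 16 \cdot 2 \left(-6\right) = 32 \left(-6\right) = -192$)
$W{\left(I \right)} = \frac{2 I}{- \frac{7}{4} + I^{2} + 29 I}$ ($W{\left(I \right)} = \frac{I + I}{\left(\left(I^{2} + 28 I\right) + I\right) - \frac{7}{4}} = \frac{2 I}{\left(I^{2} + 29 I\right) - \frac{7}{4}} = \frac{2 I}{- \frac{7}{4} + I^{2} + 29 I}$)
$W{\left(54 \right)} - V = 8 \cdot 54 \frac{1}{-7 + 4 \cdot 54^{2} + 116 \cdot 54} - -192 = 8 \cdot 54 \frac{1}{-7 + 4 \cdot 2916 + 6264} + 192 = 8 \cdot 54 \frac{1}{-7 + 11664 + 6264} + 192 = 8 \cdot 54 \cdot \frac{1}{17921} + 192 = \frac{432}{17921} + 192 = \frac{3441264}{17921}$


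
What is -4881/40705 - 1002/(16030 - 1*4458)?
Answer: -48634671/235519130 ≈ -0.20650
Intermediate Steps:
-4881/40705 - 1002/(16030 - 1*4458) = -4881*1/40705 - 1002/(16030 - 4458) = -4881/40705 - 1002/11572 = -4881/40705 - 1002*1/11572 = -4881/40705 - 501/5786 = -48634671/235519130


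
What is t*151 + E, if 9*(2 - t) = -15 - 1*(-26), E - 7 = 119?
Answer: 2191/9 ≈ 243.44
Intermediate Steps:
E = 126 (E = 7 + 119 = 126)
t = 7/9 (t = 2 - (-15 - 1*(-26))/9 = 2 - (-15 + 26)/9 = 2 - 1/9*11 = 2 - 11/9 = 7/9 ≈ 0.77778)
t*151 + E = (7/9)*151 + 126 = 1057/9 + 126 = 2191/9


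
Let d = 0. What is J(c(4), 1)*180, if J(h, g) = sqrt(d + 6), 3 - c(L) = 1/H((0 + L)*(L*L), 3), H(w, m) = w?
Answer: 180*sqrt(6) ≈ 440.91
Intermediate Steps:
c(L) = 3 - 1/L**3 (c(L) = 3 - 1/((0 + L)*(L*L)) = 3 - 1/(L*L**2) = 3 - 1/(L**3) = 3 - 1/L**3)
J(h, g) = sqrt(6) (J(h, g) = sqrt(0 + 6) = sqrt(6))
J(c(4), 1)*180 = sqrt(6)*180 = 180*sqrt(6)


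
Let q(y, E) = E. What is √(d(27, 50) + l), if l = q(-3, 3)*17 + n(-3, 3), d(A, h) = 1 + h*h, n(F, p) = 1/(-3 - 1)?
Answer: √10207/2 ≈ 50.515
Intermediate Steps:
n(F, p) = -¼ (n(F, p) = 1/(-4) = -¼)
d(A, h) = 1 + h²
l = 203/4 (l = 3*17 - ¼ = 51 - ¼ = 203/4 ≈ 50.750)
√(d(27, 50) + l) = √((1 + 50²) + 203/4) = √((1 + 2500) + 203/4) = √(2501 + 203/4) = √(10207/4) = √10207/2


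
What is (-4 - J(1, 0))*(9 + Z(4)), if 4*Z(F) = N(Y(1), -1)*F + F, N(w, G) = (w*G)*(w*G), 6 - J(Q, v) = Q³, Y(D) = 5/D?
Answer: -315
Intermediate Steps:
J(Q, v) = 6 - Q³
N(w, G) = G²*w² (N(w, G) = (G*w)*(G*w) = G²*w²)
Z(F) = 13*F/2 (Z(F) = (((-1)²*(5/1)²)*F + F)/4 = ((1*(5*1)²)*F + F)/4 = ((1*5²)*F + F)/4 = ((1*25)*F + F)/4 = (25*F + F)/4 = (26*F)/4 = 13*F/2)
(-4 - J(1, 0))*(9 + Z(4)) = (-4 - (6 - 1*1³))*(9 + (13/2)*4) = (-4 - (6 - 1*1))*(9 + 26) = (-4 - (6 - 1))*35 = (-4 - 1*5)*35 = (-4 - 5)*35 = -9*35 = -315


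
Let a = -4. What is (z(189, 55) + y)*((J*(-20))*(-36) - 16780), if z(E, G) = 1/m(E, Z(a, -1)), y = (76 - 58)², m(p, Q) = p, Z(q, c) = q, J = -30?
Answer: -2350276060/189 ≈ -1.2435e+7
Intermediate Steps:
y = 324 (y = 18² = 324)
z(E, G) = 1/E
(z(189, 55) + y)*((J*(-20))*(-36) - 16780) = (1/189 + 324)*(-30*(-20)*(-36) - 16780) = (1/189 + 324)*(600*(-36) - 16780) = 61237*(-21600 - 16780)/189 = (61237/189)*(-38380) = -2350276060/189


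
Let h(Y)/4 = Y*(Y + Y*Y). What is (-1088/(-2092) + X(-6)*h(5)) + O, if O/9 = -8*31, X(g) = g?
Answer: -3049864/523 ≈ -5831.5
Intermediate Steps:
h(Y) = 4*Y*(Y + Y²) (h(Y) = 4*(Y*(Y + Y*Y)) = 4*(Y*(Y + Y²)) = 4*Y*(Y + Y²))
O = -2232 (O = 9*(-8*31) = 9*(-248) = -2232)
(-1088/(-2092) + X(-6)*h(5)) + O = (-1088/(-2092) - 24*5²*(1 + 5)) - 2232 = (-1088*(-1/2092) - 24*25*6) - 2232 = (272/523 - 6*600) - 2232 = (272/523 - 3600) - 2232 = -1882528/523 - 2232 = -3049864/523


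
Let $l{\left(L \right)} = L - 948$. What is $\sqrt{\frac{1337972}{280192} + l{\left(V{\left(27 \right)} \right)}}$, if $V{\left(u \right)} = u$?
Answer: $\frac{i \sqrt{280978792270}}{17512} \approx 30.269 i$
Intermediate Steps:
$l{\left(L \right)} = -948 + L$ ($l{\left(L \right)} = L - 948 = -948 + L$)
$\sqrt{\frac{1337972}{280192} + l{\left(V{\left(27 \right)} \right)}} = \sqrt{\frac{1337972}{280192} + \left(-948 + 27\right)} = \sqrt{1337972 \cdot \frac{1}{280192} - 921} = \sqrt{\frac{334493}{70048} - 921} = \sqrt{- \frac{64179715}{70048}} = \frac{i \sqrt{280978792270}}{17512}$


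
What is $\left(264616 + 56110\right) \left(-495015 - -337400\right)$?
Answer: $-50551228490$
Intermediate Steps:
$\left(264616 + 56110\right) \left(-495015 - -337400\right) = 320726 \left(-495015 + 337400\right) = 320726 \left(-157615\right) = -50551228490$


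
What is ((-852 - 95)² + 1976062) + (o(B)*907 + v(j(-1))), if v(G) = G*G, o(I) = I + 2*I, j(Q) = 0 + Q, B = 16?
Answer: 2916408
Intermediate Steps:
j(Q) = Q
o(I) = 3*I
v(G) = G²
((-852 - 95)² + 1976062) + (o(B)*907 + v(j(-1))) = ((-852 - 95)² + 1976062) + ((3*16)*907 + (-1)²) = ((-947)² + 1976062) + (48*907 + 1) = (896809 + 1976062) + (43536 + 1) = 2872871 + 43537 = 2916408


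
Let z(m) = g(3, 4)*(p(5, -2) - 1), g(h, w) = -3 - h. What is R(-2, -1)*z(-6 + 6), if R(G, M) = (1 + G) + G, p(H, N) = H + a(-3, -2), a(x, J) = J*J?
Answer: 144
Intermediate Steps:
a(x, J) = J²
p(H, N) = 4 + H (p(H, N) = H + (-2)² = H + 4 = 4 + H)
R(G, M) = 1 + 2*G
z(m) = -48 (z(m) = (-3 - 1*3)*((4 + 5) - 1) = (-3 - 3)*(9 - 1) = -6*8 = -48)
R(-2, -1)*z(-6 + 6) = (1 + 2*(-2))*(-48) = (1 - 4)*(-48) = -3*(-48) = 144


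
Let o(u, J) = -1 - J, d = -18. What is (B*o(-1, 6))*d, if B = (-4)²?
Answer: 2016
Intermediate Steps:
B = 16
(B*o(-1, 6))*d = (16*(-1 - 1*6))*(-18) = (16*(-1 - 6))*(-18) = (16*(-7))*(-18) = -112*(-18) = 2016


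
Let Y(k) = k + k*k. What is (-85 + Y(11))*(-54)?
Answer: -2538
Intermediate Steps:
Y(k) = k + k**2
(-85 + Y(11))*(-54) = (-85 + 11*(1 + 11))*(-54) = (-85 + 11*12)*(-54) = (-85 + 132)*(-54) = 47*(-54) = -2538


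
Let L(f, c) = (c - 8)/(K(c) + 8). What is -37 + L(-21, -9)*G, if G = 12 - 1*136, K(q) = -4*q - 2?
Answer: 277/21 ≈ 13.190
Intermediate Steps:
K(q) = -2 - 4*q
G = -124 (G = 12 - 136 = -124)
L(f, c) = (-8 + c)/(6 - 4*c) (L(f, c) = (c - 8)/((-2 - 4*c) + 8) = (-8 + c)/(6 - 4*c))
-37 + L(-21, -9)*G = -37 + ((8 - 1*(-9))/(2*(-3 + 2*(-9))))*(-124) = -37 + ((8 + 9)/(2*(-3 - 18)))*(-124) = -37 + ((½)*17/(-21))*(-124) = -37 + ((½)*(-1/21)*17)*(-124) = -37 - 17/42*(-124) = -37 + 1054/21 = 277/21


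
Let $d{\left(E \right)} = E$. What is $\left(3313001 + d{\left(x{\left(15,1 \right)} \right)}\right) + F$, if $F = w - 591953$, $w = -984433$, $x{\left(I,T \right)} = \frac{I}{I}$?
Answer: $1736616$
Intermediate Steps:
$x{\left(I,T \right)} = 1$
$F = -1576386$ ($F = -984433 - 591953 = -1576386$)
$\left(3313001 + d{\left(x{\left(15,1 \right)} \right)}\right) + F = \left(3313001 + 1\right) - 1576386 = 3313002 - 1576386 = 1736616$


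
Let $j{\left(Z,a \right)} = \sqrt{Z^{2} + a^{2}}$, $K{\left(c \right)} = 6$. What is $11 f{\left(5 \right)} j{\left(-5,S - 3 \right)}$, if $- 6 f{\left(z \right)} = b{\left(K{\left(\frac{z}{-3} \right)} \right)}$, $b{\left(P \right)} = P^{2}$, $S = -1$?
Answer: $- 66 \sqrt{41} \approx -422.61$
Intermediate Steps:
$f{\left(z \right)} = -6$ ($f{\left(z \right)} = - \frac{6^{2}}{6} = \left(- \frac{1}{6}\right) 36 = -6$)
$11 f{\left(5 \right)} j{\left(-5,S - 3 \right)} = 11 \left(-6\right) \sqrt{\left(-5\right)^{2} + \left(-1 - 3\right)^{2}} = - 66 \sqrt{25 + \left(-4\right)^{2}} = - 66 \sqrt{25 + 16} = - 66 \sqrt{41}$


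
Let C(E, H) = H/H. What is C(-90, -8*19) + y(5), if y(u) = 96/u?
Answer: 101/5 ≈ 20.200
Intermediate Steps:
C(E, H) = 1
C(-90, -8*19) + y(5) = 1 + 96/5 = 101/5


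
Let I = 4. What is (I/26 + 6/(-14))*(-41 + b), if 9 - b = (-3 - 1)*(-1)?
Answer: 900/91 ≈ 9.8901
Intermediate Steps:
b = 5 (b = 9 - (-3 - 1)*(-1) = 9 - (-4)*(-1) = 9 - 1*4 = 9 - 4 = 5)
(I/26 + 6/(-14))*(-41 + b) = (4/26 + 6/(-14))*(-41 + 5) = (4*(1/26) + 6*(-1/14))*(-36) = (2/13 - 3/7)*(-36) = -25/91*(-36) = 900/91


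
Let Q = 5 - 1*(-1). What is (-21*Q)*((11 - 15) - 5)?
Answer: 1134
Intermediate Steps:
Q = 6 (Q = 5 + 1 = 6)
(-21*Q)*((11 - 15) - 5) = (-21*6)*((11 - 15) - 5) = -126*(-4 - 5) = -126*(-9) = 1134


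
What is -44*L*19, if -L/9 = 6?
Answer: 45144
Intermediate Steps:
L = -54 (L = -9*6 = -54)
-44*L*19 = -44*(-54)*19 = 2376*19 = 45144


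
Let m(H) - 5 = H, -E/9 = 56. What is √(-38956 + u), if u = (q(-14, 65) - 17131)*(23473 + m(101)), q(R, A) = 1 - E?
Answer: I*√392063410 ≈ 19801.0*I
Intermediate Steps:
E = -504 (E = -9*56 = -504)
m(H) = 5 + H
q(R, A) = 505 (q(R, A) = 1 - 1*(-504) = 1 + 504 = 505)
u = -392024454 (u = (505 - 17131)*(23473 + (5 + 101)) = -16626*(23473 + 106) = -16626*23579 = -392024454)
√(-38956 + u) = √(-38956 - 392024454) = √(-392063410) = I*√392063410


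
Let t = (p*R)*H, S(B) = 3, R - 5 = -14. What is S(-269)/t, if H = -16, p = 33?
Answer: 1/1584 ≈ 0.00063131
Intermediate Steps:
R = -9 (R = 5 - 14 = -9)
t = 4752 (t = (33*(-9))*(-16) = -297*(-16) = 4752)
S(-269)/t = 3/4752 = 3*(1/4752) = 1/1584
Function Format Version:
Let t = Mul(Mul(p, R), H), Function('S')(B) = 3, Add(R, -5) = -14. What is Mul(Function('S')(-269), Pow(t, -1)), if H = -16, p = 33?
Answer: Rational(1, 1584) ≈ 0.00063131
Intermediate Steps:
R = -9 (R = Add(5, -14) = -9)
t = 4752 (t = Mul(Mul(33, -9), -16) = Mul(-297, -16) = 4752)
Mul(Function('S')(-269), Pow(t, -1)) = Mul(3, Pow(4752, -1)) = Mul(3, Rational(1, 4752)) = Rational(1, 1584)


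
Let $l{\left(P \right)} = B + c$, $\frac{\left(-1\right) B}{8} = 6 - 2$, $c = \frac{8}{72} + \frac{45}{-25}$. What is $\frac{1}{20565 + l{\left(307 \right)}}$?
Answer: $\frac{45}{923909} \approx 4.8706 \cdot 10^{-5}$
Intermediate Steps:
$c = - \frac{76}{45}$ ($c = 8 \cdot \frac{1}{72} + 45 \left(- \frac{1}{25}\right) = \frac{1}{9} - \frac{9}{5} = - \frac{76}{45} \approx -1.6889$)
$B = -32$ ($B = - 8 \left(6 - 2\right) = \left(-8\right) 4 = -32$)
$l{\left(P \right)} = - \frac{1516}{45}$ ($l{\left(P \right)} = -32 - \frac{76}{45} = - \frac{1516}{45}$)
$\frac{1}{20565 + l{\left(307 \right)}} = \frac{1}{20565 - \frac{1516}{45}} = \frac{1}{\frac{923909}{45}} = \frac{45}{923909}$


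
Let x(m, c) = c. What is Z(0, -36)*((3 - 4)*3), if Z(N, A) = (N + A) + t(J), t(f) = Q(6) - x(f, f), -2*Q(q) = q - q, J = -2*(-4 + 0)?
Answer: 132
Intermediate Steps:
J = 8 (J = -2*(-4) = 8)
Q(q) = 0 (Q(q) = -(q - q)/2 = -1/2*0 = 0)
t(f) = -f (t(f) = 0 - f = -f)
Z(N, A) = -8 + A + N (Z(N, A) = (N + A) - 1*8 = (A + N) - 8 = -8 + A + N)
Z(0, -36)*((3 - 4)*3) = (-8 - 36 + 0)*((3 - 4)*3) = -(-44)*3 = -44*(-3) = 132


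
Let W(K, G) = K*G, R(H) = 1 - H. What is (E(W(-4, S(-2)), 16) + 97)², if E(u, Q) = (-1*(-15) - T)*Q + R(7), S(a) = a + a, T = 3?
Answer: 80089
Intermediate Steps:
S(a) = 2*a
W(K, G) = G*K
E(u, Q) = -6 + 12*Q (E(u, Q) = (-1*(-15) - 1*3)*Q + (1 - 1*7) = (15 - 3)*Q + (1 - 7) = 12*Q - 6 = -6 + 12*Q)
(E(W(-4, S(-2)), 16) + 97)² = ((-6 + 12*16) + 97)² = ((-6 + 192) + 97)² = (186 + 97)² = 283² = 80089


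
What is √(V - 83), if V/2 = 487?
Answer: 9*√11 ≈ 29.850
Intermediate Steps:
V = 974 (V = 2*487 = 974)
√(V - 83) = √(974 - 83) = √891 = 9*√11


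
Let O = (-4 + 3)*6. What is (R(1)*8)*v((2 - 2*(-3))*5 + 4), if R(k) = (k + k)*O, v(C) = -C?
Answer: 4224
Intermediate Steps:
O = -6 (O = -1*6 = -6)
R(k) = -12*k (R(k) = (k + k)*(-6) = (2*k)*(-6) = -12*k)
(R(1)*8)*v((2 - 2*(-3))*5 + 4) = (-12*1*8)*(-((2 - 2*(-3))*5 + 4)) = (-12*8)*(-((2 + 6)*5 + 4)) = -(-96)*(8*5 + 4) = -(-96)*(40 + 4) = -(-96)*44 = -96*(-44) = 4224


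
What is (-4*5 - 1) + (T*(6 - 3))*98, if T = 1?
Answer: 273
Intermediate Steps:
(-4*5 - 1) + (T*(6 - 3))*98 = (-4*5 - 1) + (1*(6 - 3))*98 = (-20 - 1) + (1*3)*98 = -21 + 3*98 = -21 + 294 = 273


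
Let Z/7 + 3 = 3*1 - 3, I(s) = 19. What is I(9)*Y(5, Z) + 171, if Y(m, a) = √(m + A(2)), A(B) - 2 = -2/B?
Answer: 171 + 19*√6 ≈ 217.54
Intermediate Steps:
Z = -21 (Z = -21 + 7*(3*1 - 3) = -21 + 7*(3 - 3) = -21 + 7*0 = -21 + 0 = -21)
A(B) = 2 - 2/B
Y(m, a) = √(1 + m) (Y(m, a) = √(m + (2 - 2/2)) = √(m + (2 - 2*½)) = √(m + (2 - 1)) = √(m + 1) = √(1 + m))
I(9)*Y(5, Z) + 171 = 19*√(1 + 5) + 171 = 19*√6 + 171 = 171 + 19*√6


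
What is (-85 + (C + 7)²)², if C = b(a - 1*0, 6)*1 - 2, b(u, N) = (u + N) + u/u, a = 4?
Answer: 29241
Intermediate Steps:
b(u, N) = 1 + N + u (b(u, N) = (N + u) + 1 = 1 + N + u)
C = 9 (C = (1 + 6 + (4 - 1*0))*1 - 2 = (1 + 6 + (4 + 0))*1 - 2 = (1 + 6 + 4)*1 - 2 = 11*1 - 2 = 11 - 2 = 9)
(-85 + (C + 7)²)² = (-85 + (9 + 7)²)² = (-85 + 16²)² = (-85 + 256)² = 171² = 29241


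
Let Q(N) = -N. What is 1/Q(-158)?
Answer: 1/158 ≈ 0.0063291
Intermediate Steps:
1/Q(-158) = 1/(-1*(-158)) = 1/158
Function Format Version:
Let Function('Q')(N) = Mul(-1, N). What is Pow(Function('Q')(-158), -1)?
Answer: Rational(1, 158) ≈ 0.0063291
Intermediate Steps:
Pow(Function('Q')(-158), -1) = Pow(Mul(-1, -158), -1) = Pow(158, -1) = Rational(1, 158)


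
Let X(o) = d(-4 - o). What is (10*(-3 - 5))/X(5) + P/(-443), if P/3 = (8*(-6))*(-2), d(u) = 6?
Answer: -18584/1329 ≈ -13.983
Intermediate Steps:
X(o) = 6
P = 288 (P = 3*((8*(-6))*(-2)) = 3*(-48*(-2)) = 3*96 = 288)
(10*(-3 - 5))/X(5) + P/(-443) = (10*(-3 - 5))/6 + 288/(-443) = (10*(-8))*(⅙) + 288*(-1/443) = -80*⅙ - 288/443 = -40/3 - 288/443 = -18584/1329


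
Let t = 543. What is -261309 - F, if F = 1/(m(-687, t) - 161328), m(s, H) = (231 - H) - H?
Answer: -42379877546/162183 ≈ -2.6131e+5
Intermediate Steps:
m(s, H) = 231 - 2*H
F = -1/162183 (F = 1/((231 - 2*543) - 161328) = 1/((231 - 1086) - 161328) = 1/(-855 - 161328) = 1/(-162183) = -1/162183 ≈ -6.1659e-6)
-261309 - F = -261309 - 1*(-1/162183) = -261309 + 1/162183 = -42379877546/162183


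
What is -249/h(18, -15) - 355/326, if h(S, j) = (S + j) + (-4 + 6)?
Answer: -82949/1630 ≈ -50.889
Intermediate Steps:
h(S, j) = 2 + S + j (h(S, j) = (S + j) + 2 = 2 + S + j)
-249/h(18, -15) - 355/326 = -249/(2 + 18 - 15) - 355/326 = -249/5 - 355*1/326 = -249*⅕ - 355/326 = -249/5 - 355/326 = -82949/1630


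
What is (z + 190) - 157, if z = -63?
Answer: -30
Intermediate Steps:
(z + 190) - 157 = (-63 + 190) - 157 = 127 - 157 = -30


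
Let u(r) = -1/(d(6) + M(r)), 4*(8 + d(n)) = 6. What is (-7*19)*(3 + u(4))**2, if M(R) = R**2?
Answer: -21175/19 ≈ -1114.5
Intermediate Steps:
d(n) = -13/2 (d(n) = -8 + (1/4)*6 = -8 + 3/2 = -13/2)
u(r) = -1/(-13/2 + r**2)
(-7*19)*(3 + u(4))**2 = (-7*19)*(3 - 2/(-13 + 2*4**2))**2 = -133*(3 - 2/(-13 + 2*16))**2 = -133*(3 - 2/(-13 + 32))**2 = -133*(3 - 2/19)**2 = -133*(55/19)**2 = -133*3025/361 = -21175/19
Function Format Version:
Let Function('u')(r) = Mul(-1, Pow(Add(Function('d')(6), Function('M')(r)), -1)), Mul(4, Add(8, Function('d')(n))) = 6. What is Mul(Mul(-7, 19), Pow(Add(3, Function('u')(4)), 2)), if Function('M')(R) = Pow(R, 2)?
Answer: Rational(-21175, 19) ≈ -1114.5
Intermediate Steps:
Function('d')(n) = Rational(-13, 2) (Function('d')(n) = Add(-8, Mul(Rational(1, 4), 6)) = Add(-8, Rational(3, 2)) = Rational(-13, 2))
Function('u')(r) = Mul(-1, Pow(Add(Rational(-13, 2), Pow(r, 2)), -1))
Mul(Mul(-7, 19), Pow(Add(3, Function('u')(4)), 2)) = Mul(Mul(-7, 19), Pow(Add(3, Mul(-2, Pow(Add(-13, Mul(2, Pow(4, 2))), -1))), 2)) = Mul(-133, Pow(Add(3, Mul(-2, Pow(Add(-13, Mul(2, 16)), -1))), 2)) = Mul(-133, Pow(Add(3, Mul(-2, Pow(Add(-13, 32), -1))), 2)) = Mul(-133, Pow(Add(3, Mul(-2, Pow(19, -1))), 2)) = Mul(-133, Pow(Add(3, Mul(-2, Rational(1, 19))), 2)) = Mul(-133, Pow(Add(3, Rational(-2, 19)), 2)) = Mul(-133, Pow(Rational(55, 19), 2)) = Mul(-133, Rational(3025, 361)) = Rational(-21175, 19)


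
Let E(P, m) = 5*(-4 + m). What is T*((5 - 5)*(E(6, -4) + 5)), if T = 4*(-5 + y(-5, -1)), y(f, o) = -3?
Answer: 0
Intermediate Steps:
E(P, m) = -20 + 5*m
T = -32 (T = 4*(-5 - 3) = 4*(-8) = -32)
T*((5 - 5)*(E(6, -4) + 5)) = -32*(5 - 5)*((-20 + 5*(-4)) + 5) = -0*((-20 - 20) + 5) = -0*(-40 + 5) = -0*(-35) = -32*0 = 0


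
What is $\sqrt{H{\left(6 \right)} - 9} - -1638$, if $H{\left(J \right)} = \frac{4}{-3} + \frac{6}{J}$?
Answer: $1638 + \frac{2 i \sqrt{21}}{3} \approx 1638.0 + 3.055 i$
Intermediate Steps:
$H{\left(J \right)} = - \frac{4}{3} + \frac{6}{J}$ ($H{\left(J \right)} = 4 \left(- \frac{1}{3}\right) + \frac{6}{J} = - \frac{4}{3} + \frac{6}{J}$)
$\sqrt{H{\left(6 \right)} - 9} - -1638 = \sqrt{\left(- \frac{4}{3} + \frac{6}{6}\right) - 9} - -1638 = \sqrt{\left(- \frac{4}{3} + 6 \cdot \frac{1}{6}\right) - 9} + 1638 = \sqrt{\left(- \frac{4}{3} + 1\right) - 9} + 1638 = \sqrt{- \frac{1}{3} - 9} + 1638 = \sqrt{- \frac{28}{3}} + 1638 = \frac{2 i \sqrt{21}}{3} + 1638 = 1638 + \frac{2 i \sqrt{21}}{3}$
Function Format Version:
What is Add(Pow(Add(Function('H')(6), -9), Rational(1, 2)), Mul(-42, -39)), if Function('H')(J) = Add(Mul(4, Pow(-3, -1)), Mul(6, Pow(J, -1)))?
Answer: Add(1638, Mul(Rational(2, 3), I, Pow(21, Rational(1, 2)))) ≈ Add(1638.0, Mul(3.0550, I))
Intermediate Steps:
Function('H')(J) = Add(Rational(-4, 3), Mul(6, Pow(J, -1))) (Function('H')(J) = Add(Mul(4, Rational(-1, 3)), Mul(6, Pow(J, -1))) = Add(Rational(-4, 3), Mul(6, Pow(J, -1))))
Add(Pow(Add(Function('H')(6), -9), Rational(1, 2)), Mul(-42, -39)) = Add(Pow(Add(Add(Rational(-4, 3), Mul(6, Pow(6, -1))), -9), Rational(1, 2)), Mul(-42, -39)) = Add(Pow(Add(Add(Rational(-4, 3), Mul(6, Rational(1, 6))), -9), Rational(1, 2)), 1638) = Add(Pow(Add(Add(Rational(-4, 3), 1), -9), Rational(1, 2)), 1638) = Add(Pow(Add(Rational(-1, 3), -9), Rational(1, 2)), 1638) = Add(Pow(Rational(-28, 3), Rational(1, 2)), 1638) = Add(Mul(Rational(2, 3), I, Pow(21, Rational(1, 2))), 1638) = Add(1638, Mul(Rational(2, 3), I, Pow(21, Rational(1, 2))))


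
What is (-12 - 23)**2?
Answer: 1225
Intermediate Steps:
(-12 - 23)**2 = (-35)**2 = 1225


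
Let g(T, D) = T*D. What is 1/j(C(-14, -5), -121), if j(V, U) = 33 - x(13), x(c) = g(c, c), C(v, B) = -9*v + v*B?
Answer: -1/136 ≈ -0.0073529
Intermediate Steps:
g(T, D) = D*T
C(v, B) = -9*v + B*v
x(c) = c² (x(c) = c*c = c²)
j(V, U) = -136 (j(V, U) = 33 - 1*13² = 33 - 1*169 = 33 - 169 = -136)
1/j(C(-14, -5), -121) = 1/(-136) = -1/136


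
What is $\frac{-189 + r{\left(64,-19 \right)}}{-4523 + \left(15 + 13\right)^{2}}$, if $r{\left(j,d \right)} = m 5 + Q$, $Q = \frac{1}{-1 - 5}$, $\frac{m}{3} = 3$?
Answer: $\frac{865}{22434} \approx 0.038558$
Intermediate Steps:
$m = 9$ ($m = 3 \cdot 3 = 9$)
$Q = - \frac{1}{6}$ ($Q = \frac{1}{-6} = - \frac{1}{6} \approx -0.16667$)
$r{\left(j,d \right)} = \frac{269}{6}$ ($r{\left(j,d \right)} = 9 \cdot 5 - \frac{1}{6} = 45 - \frac{1}{6} = \frac{269}{6}$)
$\frac{-189 + r{\left(64,-19 \right)}}{-4523 + \left(15 + 13\right)^{2}} = \frac{-189 + \frac{269}{6}}{-4523 + \left(15 + 13\right)^{2}} = - \frac{865}{6 \left(-4523 + 28^{2}\right)} = - \frac{865}{6 \left(-4523 + 784\right)} = - \frac{865}{6 \left(-3739\right)} = \left(- \frac{865}{6}\right) \left(- \frac{1}{3739}\right) = \frac{865}{22434}$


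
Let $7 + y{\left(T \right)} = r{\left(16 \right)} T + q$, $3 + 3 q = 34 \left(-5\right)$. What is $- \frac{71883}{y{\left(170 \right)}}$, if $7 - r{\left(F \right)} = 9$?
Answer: $\frac{215649}{1214} \approx 177.64$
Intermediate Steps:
$r{\left(F \right)} = -2$ ($r{\left(F \right)} = 7 - 9 = -2$)
$q = - \frac{173}{3}$ ($q = -1 + \frac{34 \left(-5\right)}{3} = -1 + \frac{1}{3} \left(-170\right) = -1 - \frac{170}{3} = - \frac{173}{3} \approx -57.667$)
$y{\left(T \right)} = - \frac{194}{3} - 2 T$ ($y{\left(T \right)} = -7 - \left(\frac{173}{3} + 2 T\right) = - \frac{194}{3} - 2 T$)
$- \frac{71883}{y{\left(170 \right)}} = - \frac{71883}{- \frac{194}{3} - 340} = - \frac{71883}{- \frac{1214}{3}} = \left(-71883\right) \left(- \frac{3}{1214}\right) = \frac{215649}{1214}$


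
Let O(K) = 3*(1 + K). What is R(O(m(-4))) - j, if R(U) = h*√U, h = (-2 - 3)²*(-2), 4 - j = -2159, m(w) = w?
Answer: -2163 - 150*I ≈ -2163.0 - 150.0*I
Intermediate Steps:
O(K) = 3 + 3*K
j = 2163 (j = 4 - 1*(-2159) = 4 + 2159 = 2163)
h = -50 (h = (-5)²*(-2) = 25*(-2) = -50)
R(U) = -50*√U
R(O(m(-4))) - j = -50*√(3 + 3*(-4)) - 1*2163 = -50*√(3 - 12) - 2163 = -150*I - 2163 = -2163 - 150*I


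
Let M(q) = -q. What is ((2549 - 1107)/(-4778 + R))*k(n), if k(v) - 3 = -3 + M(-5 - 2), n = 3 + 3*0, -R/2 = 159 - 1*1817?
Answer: -5047/731 ≈ -6.9042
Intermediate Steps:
R = 3316 (R = -2*(159 - 1*1817) = -2*(159 - 1817) = -2*(-1658) = 3316)
n = 3 (n = 3 + 0 = 3)
k(v) = 7 (k(v) = 3 + (-3 - (-5 - 2)) = 3 + (-3 - 1*(-7)) = 3 + (-3 + 7) = 3 + 4 = 7)
((2549 - 1107)/(-4778 + R))*k(n) = ((2549 - 1107)/(-4778 + 3316))*7 = (1442/(-1462))*7 = (1442*(-1/1462))*7 = -721/731*7 = -5047/731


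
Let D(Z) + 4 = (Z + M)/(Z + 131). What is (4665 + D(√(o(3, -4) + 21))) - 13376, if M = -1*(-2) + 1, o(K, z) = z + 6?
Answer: -74678650/8569 + 64*√23/8569 ≈ -8714.9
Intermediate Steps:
o(K, z) = 6 + z
M = 3 (M = 2 + 1 = 3)
D(Z) = -4 + (3 + Z)/(131 + Z) (D(Z) = -4 + (Z + 3)/(Z + 131) = -4 + (3 + Z)/(131 + Z))
(4665 + D(√(o(3, -4) + 21))) - 13376 = (4665 + (-521 - 3*√((6 - 4) + 21))/(131 + √((6 - 4) + 21))) - 13376 = (4665 + (-521 - 3*√(2 + 21))/(131 + √(2 + 21))) - 13376 = (4665 + (-521 - 3*√23)/(131 + √23)) - 13376 = -8711 + (-521 - 3*√23)/(131 + √23)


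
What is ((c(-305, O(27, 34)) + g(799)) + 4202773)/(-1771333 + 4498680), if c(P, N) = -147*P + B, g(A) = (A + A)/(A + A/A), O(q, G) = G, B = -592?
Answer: 1698807199/1090938800 ≈ 1.5572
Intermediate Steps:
g(A) = 2*A/(1 + A) (g(A) = (2*A)/(A + 1) = (2*A)/(1 + A) = 2*A/(1 + A))
c(P, N) = -592 - 147*P (c(P, N) = -147*P - 592 = -592 - 147*P)
((c(-305, O(27, 34)) + g(799)) + 4202773)/(-1771333 + 4498680) = (((-592 - 147*(-305)) + 2*799/(1 + 799)) + 4202773)/(-1771333 + 4498680) = (((-592 + 44835) + 2*799/800) + 4202773)/2727347 = ((44243 + 2*799*(1/800)) + 4202773)*(1/2727347) = ((44243 + 799/400) + 4202773)*(1/2727347) = (17697999/400 + 4202773)*(1/2727347) = (1698807199/400)*(1/2727347) = 1698807199/1090938800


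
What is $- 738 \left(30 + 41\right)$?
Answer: $-52398$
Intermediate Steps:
$- 738 \left(30 + 41\right) = \left(-738\right) 71 = -52398$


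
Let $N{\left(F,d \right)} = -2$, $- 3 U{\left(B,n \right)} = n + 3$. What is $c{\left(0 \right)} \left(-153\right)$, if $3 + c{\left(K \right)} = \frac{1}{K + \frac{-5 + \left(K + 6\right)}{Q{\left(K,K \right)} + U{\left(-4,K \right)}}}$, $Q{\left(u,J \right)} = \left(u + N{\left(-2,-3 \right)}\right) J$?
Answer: $612$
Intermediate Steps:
$U{\left(B,n \right)} = -1 - \frac{n}{3}$ ($U{\left(B,n \right)} = - \frac{n + 3}{3} = - \frac{3 + n}{3} = -1 - \frac{n}{3}$)
$Q{\left(u,J \right)} = J \left(-2 + u\right)$ ($Q{\left(u,J \right)} = \left(u - 2\right) J = \left(-2 + u\right) J = J \left(-2 + u\right)$)
$c{\left(K \right)} = -3 + \frac{1}{K + \frac{1 + K}{-1 - \frac{K}{3} + K \left(-2 + K\right)}}$ ($c{\left(K \right)} = -3 + \frac{1}{K + \frac{-5 + \left(K + 6\right)}{K \left(-2 + K\right) - \left(1 + \frac{K}{3}\right)}} = -3 + \frac{1}{K + \frac{-5 + \left(6 + K\right)}{-1 - \frac{K}{3} + K \left(-2 + K\right)}} = -3 + \frac{1}{K + \frac{1 + K}{-1 - \frac{K}{3} + K \left(-2 + K\right)}}$)
$c{\left(0 \right)} \left(-153\right) = \frac{-12 - 9 \cdot 0^{3} - 0 + 24 \cdot 0^{2}}{3 - 7 \cdot 0^{2} + 3 \cdot 0^{3}} \left(-153\right) = \frac{-12 - 0 + 0 + 24 \cdot 0}{3 - 0 + 3 \cdot 0} \left(-153\right) = \frac{-12 + 0 + 0 + 0}{3 + 0 + 0} \left(-153\right) = \frac{1}{3} \left(-12\right) \left(-153\right) = \left(-4\right) \left(-153\right) = 612$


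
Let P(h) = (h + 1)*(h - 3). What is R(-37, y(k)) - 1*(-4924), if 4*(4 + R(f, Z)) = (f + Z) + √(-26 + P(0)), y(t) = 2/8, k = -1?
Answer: 78573/16 + I*√29/4 ≈ 4910.8 + 1.3463*I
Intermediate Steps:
y(t) = ¼ (y(t) = 2*(⅛) = ¼)
P(h) = (1 + h)*(-3 + h)
R(f, Z) = -4 + Z/4 + f/4 + I*√29/4 (R(f, Z) = -4 + ((f + Z) + √(-26 + (-3 + 0² - 2*0)))/4 = -4 + ((Z + f) + √(-26 + (-3 + 0 + 0)))/4 = -4 + ((Z + f) + √(-26 - 3))/4 = -4 + ((Z + f) + √(-29))/4 = -4 + ((Z + f) + I*√29)/4 = -4 + (Z + f + I*√29)/4 = -4 + (Z/4 + f/4 + I*√29/4) = -4 + Z/4 + f/4 + I*√29/4)
R(-37, y(k)) - 1*(-4924) = (-4 + (¼)*(¼) + (¼)*(-37) + I*√29/4) - 1*(-4924) = (-4 + 1/16 - 37/4 + I*√29/4) + 4924 = (-211/16 + I*√29/4) + 4924 = 78573/16 + I*√29/4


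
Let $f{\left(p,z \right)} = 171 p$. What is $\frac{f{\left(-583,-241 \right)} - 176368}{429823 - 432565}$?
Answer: $\frac{276061}{2742} \approx 100.68$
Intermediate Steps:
$\frac{f{\left(-583,-241 \right)} - 176368}{429823 - 432565} = \frac{171 \left(-583\right) - 176368}{429823 - 432565} = \frac{-99693 - 176368}{-2742} = \left(-276061\right) \left(- \frac{1}{2742}\right) = \frac{276061}{2742}$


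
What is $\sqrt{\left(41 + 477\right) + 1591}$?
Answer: $\sqrt{2109} \approx 45.924$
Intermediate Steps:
$\sqrt{\left(41 + 477\right) + 1591} = \sqrt{518 + 1591} = \sqrt{2109}$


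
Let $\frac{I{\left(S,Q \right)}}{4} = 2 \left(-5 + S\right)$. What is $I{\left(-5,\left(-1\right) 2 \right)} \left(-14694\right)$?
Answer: $1175520$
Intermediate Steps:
$I{\left(S,Q \right)} = -40 + 8 S$ ($I{\left(S,Q \right)} = 4 \cdot 2 \left(-5 + S\right) = 4 \left(-10 + 2 S\right) = -40 + 8 S$)
$I{\left(-5,\left(-1\right) 2 \right)} \left(-14694\right) = \left(-40 + 8 \left(-5\right)\right) \left(-14694\right) = \left(-40 - 40\right) \left(-14694\right) = \left(-80\right) \left(-14694\right) = 1175520$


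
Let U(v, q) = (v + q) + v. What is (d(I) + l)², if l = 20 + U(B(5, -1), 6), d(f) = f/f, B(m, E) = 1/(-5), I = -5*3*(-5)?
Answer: 17689/25 ≈ 707.56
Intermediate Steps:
I = 75 (I = -15*(-5) = 75)
B(m, E) = -⅕
U(v, q) = q + 2*v (U(v, q) = (q + v) + v = q + 2*v)
d(f) = 1
l = 128/5 (l = 20 + (6 + 2*(-⅕)) = 20 + (6 - ⅖) = 20 + 28/5 = 128/5 ≈ 25.600)
(d(I) + l)² = (1 + 128/5)² = (133/5)² = 17689/25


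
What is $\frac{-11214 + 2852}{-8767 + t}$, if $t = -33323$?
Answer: $\frac{4181}{21045} \approx 0.19867$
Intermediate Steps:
$\frac{-11214 + 2852}{-8767 + t} = \frac{-11214 + 2852}{-8767 - 33323} = - \frac{8362}{-42090} = \left(-8362\right) \left(- \frac{1}{42090}\right) = \frac{4181}{21045}$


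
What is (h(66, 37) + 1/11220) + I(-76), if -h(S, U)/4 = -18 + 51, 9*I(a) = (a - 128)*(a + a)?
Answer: 12391867/3740 ≈ 3313.3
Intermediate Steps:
I(a) = 2*a*(-128 + a)/9 (I(a) = ((a - 128)*(a + a))/9 = ((-128 + a)*(2*a))/9 = (2*a*(-128 + a))/9 = 2*a*(-128 + a)/9)
h(S, U) = -132 (h(S, U) = -4*(-18 + 51) = -4*33 = -132)
(h(66, 37) + 1/11220) + I(-76) = (-132 + 1/11220) + (2/9)*(-76)*(-128 - 76) = (-132 + 1/11220) + (2/9)*(-76)*(-204) = -1481039/11220 + 10336/3 = 12391867/3740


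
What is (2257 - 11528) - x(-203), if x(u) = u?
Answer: -9068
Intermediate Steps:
(2257 - 11528) - x(-203) = (2257 - 11528) - 1*(-203) = -9271 + 203 = -9068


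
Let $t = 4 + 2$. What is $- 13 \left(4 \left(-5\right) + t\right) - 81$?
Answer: $101$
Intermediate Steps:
$t = 6$
$- 13 \left(4 \left(-5\right) + t\right) - 81 = - 13 \left(4 \left(-5\right) + 6\right) - 81 = - 13 \left(-20 + 6\right) - 81 = \left(-13\right) \left(-14\right) - 81 = 182 - 81 = 101$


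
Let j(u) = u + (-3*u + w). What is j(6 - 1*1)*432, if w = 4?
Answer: -2592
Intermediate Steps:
j(u) = 4 - 2*u (j(u) = u + (-3*u + 4) = u + (4 - 3*u) = 4 - 2*u)
j(6 - 1*1)*432 = (4 - 2*(6 - 1*1))*432 = (4 - 2*(6 - 1))*432 = (4 - 2*5)*432 = (4 - 10)*432 = -6*432 = -2592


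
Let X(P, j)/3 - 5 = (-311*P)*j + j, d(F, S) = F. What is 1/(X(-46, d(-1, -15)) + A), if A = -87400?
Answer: -1/130306 ≈ -7.6742e-6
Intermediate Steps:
X(P, j) = 15 + 3*j - 933*P*j (X(P, j) = 15 + 3*((-311*P)*j + j) = 15 + 3*(-311*P*j + j) = 15 + 3*(j - 311*P*j) = 15 + (3*j - 933*P*j) = 15 + 3*j - 933*P*j)
1/(X(-46, d(-1, -15)) + A) = 1/((15 + 3*(-1) - 933*(-46)*(-1)) - 87400) = 1/((15 - 3 - 42918) - 87400) = 1/(-42906 - 87400) = 1/(-130306) = -1/130306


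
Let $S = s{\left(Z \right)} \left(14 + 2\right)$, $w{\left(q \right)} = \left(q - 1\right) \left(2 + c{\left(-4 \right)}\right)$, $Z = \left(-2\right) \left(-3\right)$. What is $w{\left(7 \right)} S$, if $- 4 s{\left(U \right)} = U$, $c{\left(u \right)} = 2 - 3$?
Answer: $-144$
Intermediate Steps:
$Z = 6$
$c{\left(u \right)} = -1$
$s{\left(U \right)} = - \frac{U}{4}$
$w{\left(q \right)} = -1 + q$ ($w{\left(q \right)} = \left(q - 1\right) \left(2 - 1\right) = \left(-1 + q\right) 1 = -1 + q$)
$S = -24$ ($S = \left(- \frac{1}{4}\right) 6 \left(14 + 2\right) = \left(- \frac{3}{2}\right) 16 = -24$)
$w{\left(7 \right)} S = \left(-1 + 7\right) \left(-24\right) = 6 \left(-24\right) = -144$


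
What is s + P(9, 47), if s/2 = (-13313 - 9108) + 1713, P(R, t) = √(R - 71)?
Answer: -41416 + I*√62 ≈ -41416.0 + 7.874*I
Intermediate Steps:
P(R, t) = √(-71 + R)
s = -41416 (s = 2*((-13313 - 9108) + 1713) = 2*(-22421 + 1713) = 2*(-20708) = -41416)
s + P(9, 47) = -41416 + √(-71 + 9) = -41416 + √(-62) = -41416 + I*√62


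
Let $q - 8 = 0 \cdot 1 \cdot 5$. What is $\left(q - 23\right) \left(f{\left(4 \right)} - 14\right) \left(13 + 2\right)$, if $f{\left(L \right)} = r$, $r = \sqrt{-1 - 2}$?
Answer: $3150 - 225 i \sqrt{3} \approx 3150.0 - 389.71 i$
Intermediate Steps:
$r = i \sqrt{3}$ ($r = \sqrt{-3} = i \sqrt{3} \approx 1.732 i$)
$f{\left(L \right)} = i \sqrt{3}$
$q = 8$ ($q = 8 + 0 \cdot 1 \cdot 5 = 8 + 0 \cdot 5 = 8 + 0 = 8$)
$\left(q - 23\right) \left(f{\left(4 \right)} - 14\right) \left(13 + 2\right) = \left(8 - 23\right) \left(i \sqrt{3} - 14\right) \left(13 + 2\right) = - 15 \left(-14 + i \sqrt{3}\right) 15 = - 15 \left(-210 + 15 i \sqrt{3}\right) = 3150 - 225 i \sqrt{3}$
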